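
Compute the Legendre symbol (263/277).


p = 277 is prime, so compute (263/277) with the reciprocity algorithm (Jacobi-symbol steps: pull out 2s via (2/n), flip via reciprocity, reduce):
  reciprocity: (263/277) -> +(277/263)
  reduce: (14/263)
  pull out 2: (2/263) = +1  (since 263 mod 8 = 7)
  reciprocity: (7/263) -> -(263/7)
  reduce: (4/7)
  pull out 2: (2/7) = +1  (since 7 mod 8 = 7)
  pull out 2: (2/7) = +1  (since 7 mod 8 = 7)
  (1/7) = 1
Product of signs = -1
(263/277) = -1

-1


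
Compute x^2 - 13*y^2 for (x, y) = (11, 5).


x^2 - d*y^2
= 11^2 - 13*5^2
= 121 - 325
= -204

-204


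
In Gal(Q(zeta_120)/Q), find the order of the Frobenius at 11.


The Frobenius at p in Gal(Q(zeta_n)/Q) = (Z/nZ)* is the class of p, so its order is ord_120(11), the smallest k >= 1 with 11^k = 1 mod 120.
n = 120 = 2^3 * 3 * 5, phi(120) = 32; the order divides phi(n).
Divisors of 32: 1, 2, 4, 8, 16, 32
Repeated squaring mod 120: 11^1 = 11, 11^2 = 1, 11^4 = 1, 11^8 = 1, 11^16 = 1, 11^32 = 1
Test divisors in increasing order:
  k=1: 11^1 = 11 mod 120
  k=2: 11^2 = 1 mod 120  <- first divisor giving 1
Order = 2

2


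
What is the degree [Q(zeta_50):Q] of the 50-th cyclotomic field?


The degree equals Euler's totient phi(50).
50 = 2 * 5^2
phi(50) = 20

20


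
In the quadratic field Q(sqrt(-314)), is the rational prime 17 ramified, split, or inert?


K = Q(sqrt(-314)). Since d mod 4 = 2, disc(K) = -1256.
Check p | disc: -1256 mod 17 = 2.
p does not divide disc. Compute Legendre symbol (d/p):
9^((17-1)/2) mod 17 = 1
(d/p) = 1, so p splits: (p) = P*P' with e=1, f=1, g=2.
Therefore p is split.

split


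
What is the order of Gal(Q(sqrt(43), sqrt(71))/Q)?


The 2 square roots of distinct primes are multiplicatively independent over Q,
so [K:Q] = 2^2 and Gal(K/Q) is isomorphic to (Z/2Z)^2.
|Gal| = 2^2 = 4

4


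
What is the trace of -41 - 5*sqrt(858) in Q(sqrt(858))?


Tr(a + b*sqrt(d)) = (a + b*sqrt(d)) + (a - b*sqrt(d)) = 2a
= 2 * (-41)
= -82

-82


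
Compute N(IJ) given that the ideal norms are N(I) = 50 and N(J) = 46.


N(IJ) = N(I) * N(J)
= 50 * 46
= 2300

2300


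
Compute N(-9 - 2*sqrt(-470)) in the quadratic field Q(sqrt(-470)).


N(a + b*sqrt(d)) = a^2 - d*b^2
= (-9)^2 - (-470)*(-2)^2
= 81 + 1880
= 1961

1961


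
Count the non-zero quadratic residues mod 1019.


For prime p, the number of non-zero quadratic residues is (p-1)/2.
= (1019-1)/2
= 509

509


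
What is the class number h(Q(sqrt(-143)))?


K = Q(sqrt(-143)). d mod 4 = 1, so D = disc(K) = d = -143
h(K) equals the number of primitive reduced positive-definite forms (a, b, c) = a*x^2 + b*x*y + c*y^2 with b^2 - 4ac = D,
where reduced means |b| <= a <= c, with b >= 0 whenever |b| = a or a = c, and primitive means gcd(a, b, c) = 1.
Reduced forces 3a^2 <= |D| = 143, so 1 <= a <= 6; b must have the parity of D, and c = (b^2 - D)/(4a) must be an integer >= a.
Enumerate a = 1..6, b in [-a, a]:
  a=1: (1, 1, 36)  [1]
  a=2: (2, -1, 18), (2, 1, 18)  [2]
  a=3: (3, -1, 12), (3, 1, 12)  [2]
  a=4: (4, -1, 9), (4, 1, 9)  [2]
  a=5: none
  a=6: (6, -5, 7), (6, 1, 6), (6, 5, 7)  [3]
Total reduced forms: 1 + 2 + 2 + 2 + 3 = 10
h = 10

10


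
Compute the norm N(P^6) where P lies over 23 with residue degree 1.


N(P^a) = p^(a*f)
= 23^(6*1)
= 23^6
= 148035889

148035889


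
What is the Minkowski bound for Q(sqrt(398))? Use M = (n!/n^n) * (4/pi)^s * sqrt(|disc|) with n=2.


d = 398, d mod 4 = 2, so disc(K) = 4d = 1592; |disc(K)| = 1592
Real quadratic field, so n = 2, s = r2 = 0, r1 = 2
M = (n!/n^n) * (4/pi)^s * sqrt(|disc(K)|) = (2!/2^2) * (4/pi)^0 * sqrt(1592)
= 0.5 * 1.000000 * 39.899875
= 19.9499

19.9499


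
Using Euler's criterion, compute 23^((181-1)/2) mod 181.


p = 181 is prime and the exponent is (p-1)/2 = 90, so by Euler's criterion 23^90 = (23/181) = +1 or -1 mod 181.
Compute by square-and-multiply:
  90 = 64 + 16 + 8 + 2 (binary 1011010)
  Repeated squaring mod 181: 23^1 = 23, 23^2 = 167, 23^4 = 15, 23^8 = 44, 23^16 = 126, 23^32 = 129, 23^64 = 170
  23^90 = 23^64 * 23^16 * 23^8 * 23^2 = 170 * 126 * 44 * 167 mod 181
    170 * 126 = 21420 = 62 mod 181
    62 * 44 = 2728 = 13 mod 181
    13 * 167 = 2171 = 180 mod 181
  23^90 = 180 mod 181
Result 180 = p - 1 = -1 mod 181: 23 is a quadratic non-residue mod 181. As a residue in [0, p-1] the value is 180.
23^90 mod 181 = 180

180


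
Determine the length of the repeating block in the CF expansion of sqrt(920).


Run the CF algorithm for sqrt(920).
a_0 = floor(sqrt(920)) = 30; set m_0=0, q_0=1.
Recurrence: m' = q*a - m,  q' = (d - m'^2)/q,  a' = floor((a_0 + m')/q').
  step 1: m=30, q=20, a=3
  step 2: m=30, q=1, a=60
a_2 = 2*a_0 = 60, so the period closes here.
sqrt(920) = [30; 3, 60]
Period length = 2

2


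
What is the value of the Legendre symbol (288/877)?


p = 877 is prime, so compute (288/877) with the reciprocity algorithm (Jacobi-symbol steps: pull out 2s via (2/n), flip via reciprocity, reduce):
  pull out 2: (2/877) = -1  (since 877 mod 8 = 5)
  pull out 2: (2/877) = -1  (since 877 mod 8 = 5)
  pull out 2: (2/877) = -1  (since 877 mod 8 = 5)
  pull out 2: (2/877) = -1  (since 877 mod 8 = 5)
  pull out 2: (2/877) = -1  (since 877 mod 8 = 5)
  reciprocity: (9/877) -> +(877/9)
  reduce: (4/9)
  pull out 2: (2/9) = +1  (since 9 mod 8 = 1)
  pull out 2: (2/9) = +1  (since 9 mod 8 = 1)
  (1/9) = 1
Product of signs = -1
(288/877) = -1

-1


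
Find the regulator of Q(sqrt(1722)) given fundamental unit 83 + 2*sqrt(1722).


epsilon = 83 + 2*sqrt(1722)
= 165.9940
R = ln(165.9940)
= 5.1120

5.1120


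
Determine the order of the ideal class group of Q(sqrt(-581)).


K = Q(sqrt(-581)). d mod 4 = 3, so D = disc(K) = 4d = -2324
h(K) equals the number of primitive reduced positive-definite forms (a, b, c) = a*x^2 + b*x*y + c*y^2 with b^2 - 4ac = D,
where reduced means |b| <= a <= c, with b >= 0 whenever |b| = a or a = c, and primitive means gcd(a, b, c) = 1.
Reduced forces 3a^2 <= |D| = 2324, so 1 <= a <= 27; b must have the parity of D, and c = (b^2 - D)/(4a) must be an integer >= a.
Enumerate a = 1..27, b in [-a, a]:
  a=1: (1, 0, 581)  [1]
  a=2: (2, 2, 291)  [1]
  a=3: (3, -2, 194), (3, 2, 194)  [2]
  a=4: none
  a=5: (5, -4, 117), (5, 4, 117)  [2]
  a=6: (6, -2, 97), (6, 2, 97)  [2]
  a=7: (7, 0, 83)  [1]
  a=8: none
  a=9: (9, -4, 65), (9, 4, 65)  [2]
  a=10: (10, -6, 59), (10, 6, 59)  [2]
  a=11..12: none
  a=13: (13, -4, 45), (13, 4, 45)  [2]
  a=14: (14, 14, 45)  [1]
  a=15: (15, -14, 42), (15, -4, 39), (15, 4, 39), (15, 14, 42)  [4]
  a=16..17: none
  a=18: (18, -14, 35), (18, 14, 35)  [2]
  a=19..20: none
  a=21: (21, -14, 30), (21, 14, 30)  [2]
  a=22..24: none
  a=25: (25, -24, 29), (25, 24, 29)  [2]
  a=26: (26, -22, 27), (26, 22, 27)  [2]
  a=27: none
Total reduced forms: 1 + 1 + 2 + 2 + 2 + 1 + 2 + 2 + 2 + 1 + 4 + 2 + 2 + 2 + 2 = 28
h = 28

28


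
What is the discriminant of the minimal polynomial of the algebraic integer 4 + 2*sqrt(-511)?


The element 4 + 2*sqrt(-511) has minimal polynomial:
x^2 - 8*x + 2060
Discriminant = (-8)^2 - 4*(2060)
= 64 - 8240
= -8176

-8176


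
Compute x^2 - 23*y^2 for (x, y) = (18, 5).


x^2 - d*y^2
= 18^2 - 23*5^2
= 324 - 575
= -251

-251


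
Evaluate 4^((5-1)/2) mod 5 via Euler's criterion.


p = 5 is prime and the exponent is (p-1)/2 = 2, so by Euler's criterion 4^2 = (4/5) = +1 or -1 mod 5.
Compute by square-and-multiply:
  2 = 2 (binary 10)
  Repeated squaring mod 5: 4^1 = 4, 4^2 = 1
  4^2 = 1 mod 5
Result 1: 4 is a quadratic residue mod 5.
4^2 mod 5 = 1

1


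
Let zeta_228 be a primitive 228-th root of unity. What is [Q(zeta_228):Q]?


The degree equals Euler's totient phi(228).
228 = 2^2 * 3 * 19
phi(228) = 72

72


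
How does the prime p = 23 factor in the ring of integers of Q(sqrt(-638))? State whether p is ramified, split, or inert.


K = Q(sqrt(-638)). Since d mod 4 = 2, disc(K) = -2552.
Check p | disc: -2552 mod 23 = 1.
p does not divide disc. Compute Legendre symbol (d/p):
6^((23-1)/2) mod 23 = 1
(d/p) = 1, so p splits: (p) = P*P' with e=1, f=1, g=2.
Therefore p is split.

split


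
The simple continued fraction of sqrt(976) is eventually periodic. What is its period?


Run the CF algorithm for sqrt(976).
a_0 = floor(sqrt(976)) = 31; set m_0=0, q_0=1.
Recurrence: m' = q*a - m,  q' = (d - m'^2)/q,  a' = floor((a_0 + m')/q').
  step 1: m=31, q=15, a=4
  step 2: m=29, q=9, a=6
  step 3: m=25, q=39, a=1
  step 4: m=14, q=20, a=2
  step 5: m=26, q=15, a=3
  step 6: m=19, q=41, a=1
  step 7: m=22, q=12, a=4
  step 8: m=26, q=25, a=2
  step 9: m=24, q=16, a=3
  step 10: m=24, q=25, a=2
  step 11: m=26, q=12, a=4
  step 12: m=22, q=41, a=1
  step 13: m=19, q=15, a=3
  step 14: m=26, q=20, a=2
  step 15: m=14, q=39, a=1
  step 16: m=25, q=9, a=6
  step 17: m=29, q=15, a=4
  step 18: m=31, q=1, a=62
a_18 = 2*a_0 = 62, so the period closes here.
sqrt(976) = [31; 4, 6, 1, 2, 3, 1, 4, 2, 3, 2, 4, 1, 3, 2, 1, 6, 4, 62]
Period length = 18

18


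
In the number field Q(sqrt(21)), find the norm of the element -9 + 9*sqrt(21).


N(a + b*sqrt(d)) = a^2 - d*b^2
= (-9)^2 - (21)*(9)^2
= 81 - 1701
= -1620

-1620


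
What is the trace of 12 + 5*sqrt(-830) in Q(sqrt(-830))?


Tr(a + b*sqrt(d)) = (a + b*sqrt(d)) + (a - b*sqrt(d)) = 2a
= 2 * (12)
= 24

24


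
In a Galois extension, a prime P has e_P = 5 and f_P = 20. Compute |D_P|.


|D_P| = e * f
= 5 * 20
= 100

100


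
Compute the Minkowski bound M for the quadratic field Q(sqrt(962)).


d = 962, d mod 4 = 2, so disc(K) = 4d = 3848; |disc(K)| = 3848
Real quadratic field, so n = 2, s = r2 = 0, r1 = 2
M = (n!/n^n) * (4/pi)^s * sqrt(|disc(K)|) = (2!/2^2) * (4/pi)^0 * sqrt(3848)
= 0.5 * 1.000000 * 62.032250
= 31.0161

31.0161


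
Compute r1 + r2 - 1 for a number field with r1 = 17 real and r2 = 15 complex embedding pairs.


By Dirichlet's unit theorem:
rank = r1 + r2 - 1
= 17 + 15 - 1
= 31

31


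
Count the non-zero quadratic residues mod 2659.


For prime p, the number of non-zero quadratic residues is (p-1)/2.
= (2659-1)/2
= 1329

1329


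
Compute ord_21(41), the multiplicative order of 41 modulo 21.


We want ord_21(41), the smallest k >= 1 with 41^k = 1 mod 21.
n = 21 = 3 * 7, phi(21) = 12; the order divides phi(n).
Divisors of 12: 1, 2, 3, 4, 6, 12
Repeated squaring mod 21: 41^1 = 20, 41^2 = 1, 41^4 = 1, 41^8 = 1
Test divisors in increasing order:
  k=1: 41^1 = 20 mod 21
  k=2: 41^2 = 1 mod 21  <- first divisor giving 1
Order = 2

2


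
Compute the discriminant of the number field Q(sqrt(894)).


For K = Q(sqrt(d)) with d squarefree: disc(K) = d if d = 1 mod 4, and disc(K) = 4d if d = 2 or 3 mod 4.
Here d = 894, and d mod 4 = 2.
d = 2 mod 4, not 1 (O_K = Z[sqrt(d)]), so disc(K) = 4d = 4 * (894) = 3576

3576


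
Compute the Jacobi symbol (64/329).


Compute (64/329) via quadratic reciprocity:
  pull out 2: (2/329) = +1  (since 329 mod 8 = 1)
  pull out 2: (2/329) = +1  (since 329 mod 8 = 1)
  pull out 2: (2/329) = +1  (since 329 mod 8 = 1)
  pull out 2: (2/329) = +1  (since 329 mod 8 = 1)
  pull out 2: (2/329) = +1  (since 329 mod 8 = 1)
  pull out 2: (2/329) = +1  (since 329 mod 8 = 1)
  (1/329) = 1
Product of signs = 1

1


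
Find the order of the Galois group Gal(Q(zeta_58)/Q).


|Gal(Q(zeta_58)/Q)| = phi(58)
= 28

28


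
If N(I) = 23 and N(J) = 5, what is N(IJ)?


N(IJ) = N(I) * N(J)
= 23 * 5
= 115

115


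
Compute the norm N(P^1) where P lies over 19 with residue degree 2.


N(P^a) = p^(a*f)
= 19^(1*2)
= 19^2
= 361

361


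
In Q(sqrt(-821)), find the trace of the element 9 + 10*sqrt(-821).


Tr(a + b*sqrt(d)) = (a + b*sqrt(d)) + (a - b*sqrt(d)) = 2a
= 2 * (9)
= 18

18


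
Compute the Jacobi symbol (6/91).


Compute (6/91) via quadratic reciprocity:
  pull out 2: (2/91) = -1  (since 91 mod 8 = 3)
  reciprocity: (3/91) -> -(91/3)
  reduce: (1/3)
  (1/3) = 1
Product of signs = 1

1


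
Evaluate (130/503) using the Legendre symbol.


p = 503 is prime, so compute (130/503) with the reciprocity algorithm (Jacobi-symbol steps: pull out 2s via (2/n), flip via reciprocity, reduce):
  pull out 2: (2/503) = +1  (since 503 mod 8 = 7)
  reciprocity: (65/503) -> +(503/65)
  reduce: (48/65)
  pull out 2: (2/65) = +1  (since 65 mod 8 = 1)
  pull out 2: (2/65) = +1  (since 65 mod 8 = 1)
  pull out 2: (2/65) = +1  (since 65 mod 8 = 1)
  pull out 2: (2/65) = +1  (since 65 mod 8 = 1)
  reciprocity: (3/65) -> +(65/3)
  reduce: (2/3)
  pull out 2: (2/3) = -1  (since 3 mod 8 = 3)
  (1/3) = 1
Product of signs = -1
(130/503) = -1

-1


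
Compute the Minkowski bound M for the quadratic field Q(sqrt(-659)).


d = -659, d mod 4 = 1, so disc(K) = d = -659; |disc(K)| = 659
Imaginary quadratic field, so n = 2, s = r2 = 1, r1 = 0
M = (n!/n^n) * (4/pi)^s * sqrt(|disc(K)|) = (2!/2^2) * (4/pi)^1 * sqrt(659)
= 0.5 * 1.273240 * 25.670995
= 16.3427

16.3427


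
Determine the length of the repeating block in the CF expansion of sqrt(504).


Run the CF algorithm for sqrt(504).
a_0 = floor(sqrt(504)) = 22; set m_0=0, q_0=1.
Recurrence: m' = q*a - m,  q' = (d - m'^2)/q,  a' = floor((a_0 + m')/q').
  step 1: m=22, q=20, a=2
  step 2: m=18, q=9, a=4
  step 3: m=18, q=20, a=2
  step 4: m=22, q=1, a=44
a_4 = 2*a_0 = 44, so the period closes here.
sqrt(504) = [22; 2, 4, 2, 44]
Period length = 4

4


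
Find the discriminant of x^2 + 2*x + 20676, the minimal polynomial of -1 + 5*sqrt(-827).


The element -1 + 5*sqrt(-827) has minimal polynomial:
x^2 + 2*x + 20676
Discriminant = (2)^2 - 4*(20676)
= 4 - 82704
= -82700

-82700


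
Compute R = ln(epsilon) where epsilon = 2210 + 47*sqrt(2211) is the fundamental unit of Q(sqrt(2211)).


epsilon = 2210 + 47*sqrt(2211)
= 4419.9998
R = ln(4419.9998)
= 8.3939

8.3939


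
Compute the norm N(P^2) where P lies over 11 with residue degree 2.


N(P^a) = p^(a*f)
= 11^(2*2)
= 11^4
= 14641

14641


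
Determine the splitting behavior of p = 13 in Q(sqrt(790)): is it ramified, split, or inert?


K = Q(sqrt(790)). Since d mod 4 = 2, disc(K) = 3160.
Check p | disc: 3160 mod 13 = 1.
p does not divide disc. Compute Legendre symbol (d/p):
10^((13-1)/2) mod 13 = 1
(d/p) = 1, so p splits: (p) = P*P' with e=1, f=1, g=2.
Therefore p is split.

split


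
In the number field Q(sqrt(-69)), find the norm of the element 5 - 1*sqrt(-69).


N(a + b*sqrt(d)) = a^2 - d*b^2
= (5)^2 - (-69)*(-1)^2
= 25 + 69
= 94

94


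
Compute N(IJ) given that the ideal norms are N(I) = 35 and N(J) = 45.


N(IJ) = N(I) * N(J)
= 35 * 45
= 1575

1575


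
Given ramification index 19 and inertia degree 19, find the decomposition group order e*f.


|D_P| = e * f
= 19 * 19
= 361

361


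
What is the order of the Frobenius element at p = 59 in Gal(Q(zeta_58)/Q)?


The Frobenius at p in Gal(Q(zeta_n)/Q) = (Z/nZ)* is the class of p, so its order is ord_58(59), the smallest k >= 1 with 59^k = 1 mod 58.
n = 58 = 2 * 29, phi(58) = 28; the order divides phi(n).
Divisors of 28: 1, 2, 4, 7, 14, 28
Repeated squaring mod 58: 59^1 = 1, 59^2 = 1, 59^4 = 1, 59^8 = 1, 59^16 = 1
Test divisors in increasing order:
  k=1: 59^1 = 1 mod 58  <- first divisor giving 1
Order = 1

1


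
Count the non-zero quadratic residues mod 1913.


For prime p, the number of non-zero quadratic residues is (p-1)/2.
= (1913-1)/2
= 956

956


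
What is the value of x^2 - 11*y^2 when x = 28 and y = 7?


x^2 - d*y^2
= 28^2 - 11*7^2
= 784 - 539
= 245

245


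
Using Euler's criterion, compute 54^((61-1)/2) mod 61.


p = 61 is prime and the exponent is (p-1)/2 = 30, so by Euler's criterion 54^30 = (54/61) = +1 or -1 mod 61.
Compute by square-and-multiply:
  30 = 16 + 8 + 4 + 2 (binary 11110)
  Repeated squaring mod 61: 54^1 = 54, 54^2 = 49, 54^4 = 22, 54^8 = 57, 54^16 = 16
  54^30 = 54^16 * 54^8 * 54^4 * 54^2 = 16 * 57 * 22 * 49 mod 61
    16 * 57 = 912 = 58 mod 61
    58 * 22 = 1276 = 56 mod 61
    56 * 49 = 2744 = 60 mod 61
  54^30 = 60 mod 61
Result 60 = p - 1 = -1 mod 61: 54 is a quadratic non-residue mod 61. As a residue in [0, p-1] the value is 60.
54^30 mod 61 = 60

60


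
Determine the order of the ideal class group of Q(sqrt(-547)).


K = Q(sqrt(-547)). d mod 4 = 1, so D = disc(K) = d = -547
h(K) equals the number of primitive reduced positive-definite forms (a, b, c) = a*x^2 + b*x*y + c*y^2 with b^2 - 4ac = D,
where reduced means |b| <= a <= c, with b >= 0 whenever |b| = a or a = c, and primitive means gcd(a, b, c) = 1.
Reduced forces 3a^2 <= |D| = 547, so 1 <= a <= 13; b must have the parity of D, and c = (b^2 - D)/(4a) must be an integer >= a.
Enumerate a = 1..13, b in [-a, a]:
  a=1: (1, 1, 137)  [1]
  a=2..10: none
  a=11: (11, -5, 13), (11, 5, 13)  [2]
  a=12..13: none
Total reduced forms: 1 + 2 = 3
h = 3

3


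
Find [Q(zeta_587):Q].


The degree equals Euler's totient phi(587).
587 = 587
phi(587) = 586

586


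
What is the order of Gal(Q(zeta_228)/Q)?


|Gal(Q(zeta_228)/Q)| = phi(228)
= 72

72


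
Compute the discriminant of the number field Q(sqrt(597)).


For K = Q(sqrt(d)) with d squarefree: disc(K) = d if d = 1 mod 4, and disc(K) = 4d if d = 2 or 3 mod 4.
Here d = 597, and d mod 4 = 1.
d = 1 mod 4 (O_K = Z[(1+sqrt(d))/2]), so disc(K) = d = 597

597


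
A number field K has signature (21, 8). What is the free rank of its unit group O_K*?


By Dirichlet's unit theorem:
rank = r1 + r2 - 1
= 21 + 8 - 1
= 28

28


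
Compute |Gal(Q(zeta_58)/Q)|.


|Gal(Q(zeta_58)/Q)| = phi(58)
= 28

28


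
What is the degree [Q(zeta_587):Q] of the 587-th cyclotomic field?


The degree equals Euler's totient phi(587).
587 = 587
phi(587) = 586

586


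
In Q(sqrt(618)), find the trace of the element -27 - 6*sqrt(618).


Tr(a + b*sqrt(d)) = (a + b*sqrt(d)) + (a - b*sqrt(d)) = 2a
= 2 * (-27)
= -54

-54


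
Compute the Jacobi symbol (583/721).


Compute (583/721) via quadratic reciprocity:
  reciprocity: (583/721) -> +(721/583)
  reduce: (138/583)
  pull out 2: (2/583) = +1  (since 583 mod 8 = 7)
  reciprocity: (69/583) -> +(583/69)
  reduce: (31/69)
  reciprocity: (31/69) -> +(69/31)
  reduce: (7/31)
  reciprocity: (7/31) -> -(31/7)
  reduce: (3/7)
  reciprocity: (3/7) -> -(7/3)
  reduce: (1/3)
  (1/3) = 1
Product of signs = 1

1


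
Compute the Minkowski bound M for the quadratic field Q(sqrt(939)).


d = 939, d mod 4 = 3, so disc(K) = 4d = 3756; |disc(K)| = 3756
Real quadratic field, so n = 2, s = r2 = 0, r1 = 2
M = (n!/n^n) * (4/pi)^s * sqrt(|disc(K)|) = (2!/2^2) * (4/pi)^0 * sqrt(3756)
= 0.5 * 1.000000 * 61.286214
= 30.6431

30.6431


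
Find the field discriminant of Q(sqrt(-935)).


For K = Q(sqrt(d)) with d squarefree: disc(K) = d if d = 1 mod 4, and disc(K) = 4d if d = 2 or 3 mod 4.
Here d = -935, and d mod 4 = 1.
d = 1 mod 4 (O_K = Z[(1+sqrt(d))/2]), so disc(K) = d = -935

-935


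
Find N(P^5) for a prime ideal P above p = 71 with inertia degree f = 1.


N(P^a) = p^(a*f)
= 71^(5*1)
= 71^5
= 1804229351

1804229351


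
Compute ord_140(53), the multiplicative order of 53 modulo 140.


We want ord_140(53), the smallest k >= 1 with 53^k = 1 mod 140.
n = 140 = 2^2 * 5 * 7, phi(140) = 48; the order divides phi(n).
Divisors of 48: 1, 2, 3, 4, 6, 8, 12, 16, 24, 48
Repeated squaring mod 140: 53^1 = 53, 53^2 = 9, 53^4 = 81, 53^8 = 121, 53^16 = 81, 53^32 = 121
Test divisors in increasing order:
  k=1: 53^1 = 53 mod 140
  k=2: 53^2 = 9 mod 140
  k=3: 53^3 = 9 * 53 = 57 mod 140
  k=4: 53^4 = 81 mod 140
  k=6: 53^6 = 81 * 9 = 29 mod 140
  k=8: 53^8 = 121 mod 140
  k=12: 53^12 = 121 * 81 = 1 mod 140  <- first divisor giving 1
Order = 12

12


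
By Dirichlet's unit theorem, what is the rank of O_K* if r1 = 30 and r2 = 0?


By Dirichlet's unit theorem:
rank = r1 + r2 - 1
= 30 + 0 - 1
= 29

29


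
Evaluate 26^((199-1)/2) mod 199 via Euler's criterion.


p = 199 is prime and the exponent is (p-1)/2 = 99, so by Euler's criterion 26^99 = (26/199) = +1 or -1 mod 199.
Compute by square-and-multiply:
  99 = 64 + 32 + 2 + 1 (binary 1100011)
  Repeated squaring mod 199: 26^1 = 26, 26^2 = 79, 26^4 = 72, 26^8 = 10, 26^16 = 100, 26^32 = 50, 26^64 = 112
  26^99 = 26^64 * 26^32 * 26^2 * 26^1 = 112 * 50 * 79 * 26 mod 199
    112 * 50 = 5600 = 28 mod 199
    28 * 79 = 2212 = 23 mod 199
    23 * 26 = 598 = 1 mod 199
  26^99 = 1 mod 199
Result 1: 26 is a quadratic residue mod 199.
26^99 mod 199 = 1

1


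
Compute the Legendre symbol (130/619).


p = 619 is prime, so compute (130/619) with the reciprocity algorithm (Jacobi-symbol steps: pull out 2s via (2/n), flip via reciprocity, reduce):
  pull out 2: (2/619) = -1  (since 619 mod 8 = 3)
  reciprocity: (65/619) -> +(619/65)
  reduce: (34/65)
  pull out 2: (2/65) = +1  (since 65 mod 8 = 1)
  reciprocity: (17/65) -> +(65/17)
  reduce: (14/17)
  pull out 2: (2/17) = +1  (since 17 mod 8 = 1)
  reciprocity: (7/17) -> +(17/7)
  reduce: (3/7)
  reciprocity: (3/7) -> -(7/3)
  reduce: (1/3)
  (1/3) = 1
Product of signs = 1
(130/619) = 1

1


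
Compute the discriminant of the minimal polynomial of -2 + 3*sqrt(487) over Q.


The element -2 + 3*sqrt(487) has minimal polynomial:
x^2 + 4*x - 4379
Discriminant = (4)^2 - 4*(-4379)
= 16 + 17516
= 17532

17532


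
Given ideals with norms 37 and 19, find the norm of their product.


N(IJ) = N(I) * N(J)
= 37 * 19
= 703

703


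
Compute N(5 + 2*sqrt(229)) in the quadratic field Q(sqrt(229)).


N(a + b*sqrt(d)) = a^2 - d*b^2
= (5)^2 - (229)*(2)^2
= 25 - 916
= -891

-891


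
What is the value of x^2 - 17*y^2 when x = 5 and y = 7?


x^2 - d*y^2
= 5^2 - 17*7^2
= 25 - 833
= -808

-808


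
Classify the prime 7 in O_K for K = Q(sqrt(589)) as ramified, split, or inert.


K = Q(sqrt(589)). Since d mod 4 = 1, disc(K) = 589.
Check p | disc: 589 mod 7 = 1.
p does not divide disc. Compute Legendre symbol (d/p):
1^((7-1)/2) mod 7 = 1
(d/p) = 1, so p splits: (p) = P*P' with e=1, f=1, g=2.
Therefore p is split.

split


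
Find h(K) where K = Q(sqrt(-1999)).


K = Q(sqrt(-1999)). d mod 4 = 1, so D = disc(K) = d = -1999
h(K) equals the number of primitive reduced positive-definite forms (a, b, c) = a*x^2 + b*x*y + c*y^2 with b^2 - 4ac = D,
where reduced means |b| <= a <= c, with b >= 0 whenever |b| = a or a = c, and primitive means gcd(a, b, c) = 1.
Reduced forces 3a^2 <= |D| = 1999, so 1 <= a <= 25; b must have the parity of D, and c = (b^2 - D)/(4a) must be an integer >= a.
Enumerate a = 1..25, b in [-a, a]:
  a=1: (1, 1, 500)  [1]
  a=2: (2, -1, 250), (2, 1, 250)  [2]
  a=3: none
  a=4: (4, -1, 125), (4, 1, 125)  [2]
  a=5: (5, -1, 100), (5, 1, 100)  [2]
  a=6..7: none
  a=8: (8, -7, 64), (8, 7, 64)  [2]
  a=9: none
  a=10: (10, -9, 52), (10, -1, 50), (10, 1, 50), (10, 9, 52)  [4]
  a=11: (11, -5, 46), (11, 5, 46)  [2]
  a=12: none
  a=13: (13, -9, 40), (13, 9, 40)  [2]
  a=14..15: none
  a=16: (16, -7, 32), (16, 7, 32)  [2]
  a=17..19: none
  a=20: (20, -9, 26), (20, -1, 25), (20, 1, 25), (20, 9, 26)  [4]
  a=21: none
  a=22: (22, -17, 26), (22, -5, 23), (22, 5, 23), (22, 17, 26)  [4]
  a=23..25: none
Total reduced forms: 1 + 2 + 2 + 2 + 2 + 4 + 2 + 2 + 2 + 4 + 4 = 27
h = 27

27


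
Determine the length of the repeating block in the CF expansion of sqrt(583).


Run the CF algorithm for sqrt(583).
a_0 = floor(sqrt(583)) = 24; set m_0=0, q_0=1.
Recurrence: m' = q*a - m,  q' = (d - m'^2)/q,  a' = floor((a_0 + m')/q').
  step 1: m=24, q=7, a=6
  step 2: m=18, q=37, a=1
  step 3: m=19, q=6, a=7
  step 4: m=23, q=9, a=5
  step 5: m=22, q=11, a=4
  step 6: m=22, q=9, a=5
  step 7: m=23, q=6, a=7
  step 8: m=19, q=37, a=1
  step 9: m=18, q=7, a=6
  step 10: m=24, q=1, a=48
a_10 = 2*a_0 = 48, so the period closes here.
sqrt(583) = [24; 6, 1, 7, 5, 4, 5, 7, 1, 6, 48]
Period length = 10

10


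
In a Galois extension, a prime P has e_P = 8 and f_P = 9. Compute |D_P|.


|D_P| = e * f
= 8 * 9
= 72

72


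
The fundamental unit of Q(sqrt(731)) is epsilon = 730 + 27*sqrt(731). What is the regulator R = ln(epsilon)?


epsilon = 730 + 27*sqrt(731)
= 1459.9993
R = ln(1459.9993)
= 7.2862

7.2862


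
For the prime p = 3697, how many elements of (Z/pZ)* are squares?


For prime p, the number of non-zero quadratic residues is (p-1)/2.
= (3697-1)/2
= 1848

1848


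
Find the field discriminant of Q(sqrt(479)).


For K = Q(sqrt(d)) with d squarefree: disc(K) = d if d = 1 mod 4, and disc(K) = 4d if d = 2 or 3 mod 4.
Here d = 479, and d mod 4 = 3.
d = 3 mod 4, not 1 (O_K = Z[sqrt(d)]), so disc(K) = 4d = 4 * (479) = 1916

1916


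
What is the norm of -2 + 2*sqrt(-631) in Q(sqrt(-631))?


N(a + b*sqrt(d)) = a^2 - d*b^2
= (-2)^2 - (-631)*(2)^2
= 4 + 2524
= 2528

2528


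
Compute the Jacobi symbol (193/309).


Compute (193/309) via quadratic reciprocity:
  reciprocity: (193/309) -> +(309/193)
  reduce: (116/193)
  pull out 2: (2/193) = +1  (since 193 mod 8 = 1)
  pull out 2: (2/193) = +1  (since 193 mod 8 = 1)
  reciprocity: (29/193) -> +(193/29)
  reduce: (19/29)
  reciprocity: (19/29) -> +(29/19)
  reduce: (10/19)
  pull out 2: (2/19) = -1  (since 19 mod 8 = 3)
  reciprocity: (5/19) -> +(19/5)
  reduce: (4/5)
  pull out 2: (2/5) = -1  (since 5 mod 8 = 5)
  pull out 2: (2/5) = -1  (since 5 mod 8 = 5)
  (1/5) = 1
Product of signs = -1

-1


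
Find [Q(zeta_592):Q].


The degree equals Euler's totient phi(592).
592 = 2^4 * 37
phi(592) = 288

288


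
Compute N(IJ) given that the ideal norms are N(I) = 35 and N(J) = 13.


N(IJ) = N(I) * N(J)
= 35 * 13
= 455

455


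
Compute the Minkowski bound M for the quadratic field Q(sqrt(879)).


d = 879, d mod 4 = 3, so disc(K) = 4d = 3516; |disc(K)| = 3516
Real quadratic field, so n = 2, s = r2 = 0, r1 = 2
M = (n!/n^n) * (4/pi)^s * sqrt(|disc(K)|) = (2!/2^2) * (4/pi)^0 * sqrt(3516)
= 0.5 * 1.000000 * 59.295868
= 29.6479

29.6479


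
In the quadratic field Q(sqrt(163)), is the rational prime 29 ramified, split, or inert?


K = Q(sqrt(163)). Since d mod 4 = 3, disc(K) = 652.
Check p | disc: 652 mod 29 = 14.
p does not divide disc. Compute Legendre symbol (d/p):
18^((29-1)/2) mod 29 = -1
(d/p) = -1, so p is inert: (p) stays prime with e=1, f=2, g=1.
Therefore p is inert.

inert


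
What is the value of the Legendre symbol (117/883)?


p = 883 is prime, so compute (117/883) with the reciprocity algorithm (Jacobi-symbol steps: pull out 2s via (2/n), flip via reciprocity, reduce):
  reciprocity: (117/883) -> +(883/117)
  reduce: (64/117)
  pull out 2: (2/117) = -1  (since 117 mod 8 = 5)
  pull out 2: (2/117) = -1  (since 117 mod 8 = 5)
  pull out 2: (2/117) = -1  (since 117 mod 8 = 5)
  pull out 2: (2/117) = -1  (since 117 mod 8 = 5)
  pull out 2: (2/117) = -1  (since 117 mod 8 = 5)
  pull out 2: (2/117) = -1  (since 117 mod 8 = 5)
  (1/117) = 1
Product of signs = 1
(117/883) = 1

1


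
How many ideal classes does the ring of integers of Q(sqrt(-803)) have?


K = Q(sqrt(-803)). d mod 4 = 1, so D = disc(K) = d = -803
h(K) equals the number of primitive reduced positive-definite forms (a, b, c) = a*x^2 + b*x*y + c*y^2 with b^2 - 4ac = D,
where reduced means |b| <= a <= c, with b >= 0 whenever |b| = a or a = c, and primitive means gcd(a, b, c) = 1.
Reduced forces 3a^2 <= |D| = 803, so 1 <= a <= 16; b must have the parity of D, and c = (b^2 - D)/(4a) must be an integer >= a.
Enumerate a = 1..16, b in [-a, a]:
  a=1: (1, 1, 201)  [1]
  a=2: none
  a=3: (3, -1, 67), (3, 1, 67)  [2]
  a=4..6: none
  a=7: (7, -3, 29), (7, 3, 29)  [2]
  a=8: none
  a=9: (9, -5, 23), (9, 5, 23)  [2]
  a=10: none
  a=11: (11, 11, 21)  [1]
  a=12: none
  a=13: (13, -9, 17), (13, 9, 17)  [2]
  a=14..16: none
Total reduced forms: 1 + 2 + 2 + 2 + 1 + 2 = 10
h = 10

10


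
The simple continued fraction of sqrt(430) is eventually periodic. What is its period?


Run the CF algorithm for sqrt(430).
a_0 = floor(sqrt(430)) = 20; set m_0=0, q_0=1.
Recurrence: m' = q*a - m,  q' = (d - m'^2)/q,  a' = floor((a_0 + m')/q').
  step 1: m=20, q=30, a=1
  step 2: m=10, q=11, a=2
  step 3: m=12, q=26, a=1
  step 4: m=14, q=9, a=3
  step 5: m=13, q=29, a=1
  step 6: m=16, q=6, a=6
  step 7: m=20, q=5, a=8
  step 8: m=20, q=6, a=6
  step 9: m=16, q=29, a=1
  step 10: m=13, q=9, a=3
  step 11: m=14, q=26, a=1
  step 12: m=12, q=11, a=2
  step 13: m=10, q=30, a=1
  step 14: m=20, q=1, a=40
a_14 = 2*a_0 = 40, so the period closes here.
sqrt(430) = [20; 1, 2, 1, 3, 1, 6, 8, 6, 1, 3, 1, 2, 1, 40]
Period length = 14

14


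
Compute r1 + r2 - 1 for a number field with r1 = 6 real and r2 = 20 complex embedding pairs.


By Dirichlet's unit theorem:
rank = r1 + r2 - 1
= 6 + 20 - 1
= 25

25


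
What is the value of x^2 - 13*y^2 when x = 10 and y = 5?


x^2 - d*y^2
= 10^2 - 13*5^2
= 100 - 325
= -225

-225


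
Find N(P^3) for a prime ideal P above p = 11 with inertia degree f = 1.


N(P^a) = p^(a*f)
= 11^(3*1)
= 11^3
= 1331

1331


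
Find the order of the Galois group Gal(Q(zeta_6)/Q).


|Gal(Q(zeta_6)/Q)| = phi(6)
= 2

2


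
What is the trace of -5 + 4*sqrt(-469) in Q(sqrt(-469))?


Tr(a + b*sqrt(d)) = (a + b*sqrt(d)) + (a - b*sqrt(d)) = 2a
= 2 * (-5)
= -10

-10


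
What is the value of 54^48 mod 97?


p = 97 is prime and the exponent is (p-1)/2 = 48, so by Euler's criterion 54^48 = (54/97) = +1 or -1 mod 97.
Compute by square-and-multiply:
  48 = 32 + 16 (binary 110000)
  Repeated squaring mod 97: 54^1 = 54, 54^2 = 6, 54^4 = 36, 54^8 = 35, 54^16 = 61, 54^32 = 35
  54^48 = 54^32 * 54^16 = 35 * 61 mod 97
    35 * 61 = 2135 = 1 mod 97
  54^48 = 1 mod 97
Result 1: 54 is a quadratic residue mod 97.
54^48 mod 97 = 1

1


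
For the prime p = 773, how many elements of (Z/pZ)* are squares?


For prime p, the number of non-zero quadratic residues is (p-1)/2.
= (773-1)/2
= 386

386


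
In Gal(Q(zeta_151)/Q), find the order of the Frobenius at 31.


The Frobenius at p in Gal(Q(zeta_n)/Q) = (Z/nZ)* is the class of p, so its order is ord_151(31), the smallest k >= 1 with 31^k = 1 mod 151.
n = 151 = 151, phi(151) = 150; the order divides phi(n).
Divisors of 150: 1, 2, 3, 5, 6, 10, 15, 25, 30, 50, 75, 150
Repeated squaring mod 151: 31^1 = 31, 31^2 = 55, 31^4 = 5, 31^8 = 25, 31^16 = 21, 31^32 = 139, 31^64 = 144, 31^128 = 49
Test divisors in increasing order:
  k=1: 31^1 = 31 mod 151
  k=2: 31^2 = 55 mod 151
  k=3: 31^3 = 55 * 31 = 44 mod 151
  k=5: 31^5 = 5 * 31 = 4 mod 151
  k=6: 31^6 = 5 * 55 = 124 mod 151
  k=10: 31^10 = 25 * 55 = 16 mod 151
  k=15: 31^15 = 25 * 5 * 55 * 31 = 64 mod 151
  k=25: 31^25 = 21 * 25 * 31 = 118 mod 151
  k=30: 31^30 = 21 * 25 * 5 * 55 = 19 mod 151
  k=50: 31^50 = 139 * 21 * 55 = 32 mod 151
  k=75: 31^75 = 144 * 25 * 55 * 31 = 1 mod 151  <- first divisor giving 1
Order = 75

75


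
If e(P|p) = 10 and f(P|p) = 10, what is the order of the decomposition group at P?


|D_P| = e * f
= 10 * 10
= 100

100


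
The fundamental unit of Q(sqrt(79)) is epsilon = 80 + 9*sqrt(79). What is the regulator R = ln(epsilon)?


epsilon = 80 + 9*sqrt(79)
= 159.9937
R = ln(159.9937)
= 5.0751

5.0751


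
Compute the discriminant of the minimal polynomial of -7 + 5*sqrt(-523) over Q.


The element -7 + 5*sqrt(-523) has minimal polynomial:
x^2 + 14*x + 13124
Discriminant = (14)^2 - 4*(13124)
= 196 - 52496
= -52300

-52300


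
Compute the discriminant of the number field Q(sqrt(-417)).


For K = Q(sqrt(d)) with d squarefree: disc(K) = d if d = 1 mod 4, and disc(K) = 4d if d = 2 or 3 mod 4.
Here d = -417, and d mod 4 = 3.
d = 3 mod 4, not 1 (O_K = Z[sqrt(d)]), so disc(K) = 4d = 4 * (-417) = -1668

-1668


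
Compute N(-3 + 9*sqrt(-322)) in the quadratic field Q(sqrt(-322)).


N(a + b*sqrt(d)) = a^2 - d*b^2
= (-3)^2 - (-322)*(9)^2
= 9 + 26082
= 26091

26091


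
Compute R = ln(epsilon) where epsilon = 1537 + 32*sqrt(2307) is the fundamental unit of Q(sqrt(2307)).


epsilon = 1537 + 32*sqrt(2307)
= 3073.9997
R = ln(3073.9997)
= 8.0307

8.0307


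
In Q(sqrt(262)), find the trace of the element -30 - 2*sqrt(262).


Tr(a + b*sqrt(d)) = (a + b*sqrt(d)) + (a - b*sqrt(d)) = 2a
= 2 * (-30)
= -60

-60


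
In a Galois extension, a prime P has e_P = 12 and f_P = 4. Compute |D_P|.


|D_P| = e * f
= 12 * 4
= 48

48


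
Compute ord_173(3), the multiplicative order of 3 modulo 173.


We want ord_173(3), the smallest k >= 1 with 3^k = 1 mod 173.
n = 173 = 173, phi(173) = 172; the order divides phi(n).
Divisors of 172: 1, 2, 4, 43, 86, 172
Repeated squaring mod 173: 3^1 = 3, 3^2 = 9, 3^4 = 81, 3^8 = 160, 3^16 = 169, 3^32 = 16, 3^64 = 83, 3^128 = 142
Test divisors in increasing order:
  k=1: 3^1 = 3 mod 173
  k=2: 3^2 = 9 mod 173
  k=4: 3^4 = 81 mod 173
  k=43: 3^43 = 16 * 160 * 9 * 3 = 93 mod 173
  k=86: 3^86 = 83 * 169 * 81 * 9 = 172 mod 173
  k=172: 3^172 = 142 * 16 * 160 * 81 = 1 mod 173  <- first divisor giving 1
Order = 172

172


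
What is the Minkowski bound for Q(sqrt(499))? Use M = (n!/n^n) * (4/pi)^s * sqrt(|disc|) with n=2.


d = 499, d mod 4 = 3, so disc(K) = 4d = 1996; |disc(K)| = 1996
Real quadratic field, so n = 2, s = r2 = 0, r1 = 2
M = (n!/n^n) * (4/pi)^s * sqrt(|disc(K)|) = (2!/2^2) * (4/pi)^0 * sqrt(1996)
= 0.5 * 1.000000 * 44.676616
= 22.3383

22.3383


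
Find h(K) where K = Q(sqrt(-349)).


K = Q(sqrt(-349)). d mod 4 = 3, so D = disc(K) = 4d = -1396
h(K) equals the number of primitive reduced positive-definite forms (a, b, c) = a*x^2 + b*x*y + c*y^2 with b^2 - 4ac = D,
where reduced means |b| <= a <= c, with b >= 0 whenever |b| = a or a = c, and primitive means gcd(a, b, c) = 1.
Reduced forces 3a^2 <= |D| = 1396, so 1 <= a <= 21; b must have the parity of D, and c = (b^2 - D)/(4a) must be an integer >= a.
Enumerate a = 1..21, b in [-a, a]:
  a=1: (1, 0, 349)  [1]
  a=2: (2, 2, 175)  [1]
  a=3..4: none
  a=5: (5, -2, 70), (5, 2, 70)  [2]
  a=6: none
  a=7: (7, -2, 50), (7, 2, 50)  [2]
  a=8..9: none
  a=10: (10, -2, 35), (10, 2, 35)  [2]
  a=11: (11, -10, 34), (11, 10, 34)  [2]
  a=12..13: none
  a=14: (14, -2, 25), (14, 2, 25)  [2]
  a=15..16: none
  a=17: (17, -10, 22), (17, 10, 22)  [2]
  a=18..21: none
Total reduced forms: 1 + 1 + 2 + 2 + 2 + 2 + 2 + 2 = 14
h = 14

14


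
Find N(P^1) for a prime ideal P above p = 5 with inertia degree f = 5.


N(P^a) = p^(a*f)
= 5^(1*5)
= 5^5
= 3125

3125


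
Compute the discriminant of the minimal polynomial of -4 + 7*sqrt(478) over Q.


The element -4 + 7*sqrt(478) has minimal polynomial:
x^2 + 8*x - 23406
Discriminant = (8)^2 - 4*(-23406)
= 64 + 93624
= 93688

93688


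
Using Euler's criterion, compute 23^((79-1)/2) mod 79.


p = 79 is prime and the exponent is (p-1)/2 = 39, so by Euler's criterion 23^39 = (23/79) = +1 or -1 mod 79.
Compute by square-and-multiply:
  39 = 32 + 4 + 2 + 1 (binary 100111)
  Repeated squaring mod 79: 23^1 = 23, 23^2 = 55, 23^4 = 23, 23^8 = 55, 23^16 = 23, 23^32 = 55
  23^39 = 23^32 * 23^4 * 23^2 * 23^1 = 55 * 23 * 55 * 23 mod 79
    55 * 23 = 1265 = 1 mod 79
    1 * 55 = 55 = 55 mod 79
    55 * 23 = 1265 = 1 mod 79
  23^39 = 1 mod 79
Result 1: 23 is a quadratic residue mod 79.
23^39 mod 79 = 1

1


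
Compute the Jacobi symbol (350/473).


Compute (350/473) via quadratic reciprocity:
  pull out 2: (2/473) = +1  (since 473 mod 8 = 1)
  reciprocity: (175/473) -> +(473/175)
  reduce: (123/175)
  reciprocity: (123/175) -> -(175/123)
  reduce: (52/123)
  pull out 2: (2/123) = -1  (since 123 mod 8 = 3)
  pull out 2: (2/123) = -1  (since 123 mod 8 = 3)
  reciprocity: (13/123) -> +(123/13)
  reduce: (6/13)
  pull out 2: (2/13) = -1  (since 13 mod 8 = 5)
  reciprocity: (3/13) -> +(13/3)
  reduce: (1/3)
  (1/3) = 1
Product of signs = 1

1


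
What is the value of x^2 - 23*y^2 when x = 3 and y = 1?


x^2 - d*y^2
= 3^2 - 23*1^2
= 9 - 23
= -14

-14


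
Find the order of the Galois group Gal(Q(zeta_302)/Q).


|Gal(Q(zeta_302)/Q)| = phi(302)
= 150

150


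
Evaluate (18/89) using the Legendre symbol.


p = 89 is prime, so compute (18/89) with the reciprocity algorithm (Jacobi-symbol steps: pull out 2s via (2/n), flip via reciprocity, reduce):
  pull out 2: (2/89) = +1  (since 89 mod 8 = 1)
  reciprocity: (9/89) -> +(89/9)
  reduce: (8/9)
  pull out 2: (2/9) = +1  (since 9 mod 8 = 1)
  pull out 2: (2/9) = +1  (since 9 mod 8 = 1)
  pull out 2: (2/9) = +1  (since 9 mod 8 = 1)
  (1/9) = 1
Product of signs = 1
(18/89) = 1

1


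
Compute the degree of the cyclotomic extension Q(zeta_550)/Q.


The degree equals Euler's totient phi(550).
550 = 2 * 5^2 * 11
phi(550) = 200

200


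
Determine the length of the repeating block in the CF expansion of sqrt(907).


Run the CF algorithm for sqrt(907).
a_0 = floor(sqrt(907)) = 30; set m_0=0, q_0=1.
Recurrence: m' = q*a - m,  q' = (d - m'^2)/q,  a' = floor((a_0 + m')/q').
  step 1: m=30, q=7, a=8
  step 2: m=26, q=33, a=1
  step 3: m=7, q=26, a=1
  step 4: m=19, q=21, a=2
  step 5: m=23, q=18, a=2
  step 6: m=13, q=41, a=1
  step 7: m=28, q=3, a=19
  step 8: m=29, q=22, a=2
  step 9: m=15, q=31, a=1
  step 10: m=16, q=21, a=2
  step 11: m=26, q=11, a=5
  step 12: m=29, q=6, a=9
  step 13: m=25, q=47, a=1
  step 14: m=22, q=9, a=5
  step 15: m=23, q=42, a=1
  step 16: m=19, q=13, a=3
  step 17: m=20, q=39, a=1
  step 18: m=19, q=14, a=3
  step 19: m=23, q=27, a=1
  step 20: m=4, q=33, a=1
  step 21: m=29, q=2, a=29
  step 22: m=29, q=33, a=1
  step 23: m=4, q=27, a=1
  step 24: m=23, q=14, a=3
  step 25: m=19, q=39, a=1
  step 26: m=20, q=13, a=3
  step 27: m=19, q=42, a=1
  step 28: m=23, q=9, a=5
  step 29: m=22, q=47, a=1
  step 30: m=25, q=6, a=9
  step 31: m=29, q=11, a=5
  step 32: m=26, q=21, a=2
  step 33: m=16, q=31, a=1
  step 34: m=15, q=22, a=2
  step 35: m=29, q=3, a=19
  step 36: m=28, q=41, a=1
  step 37: m=13, q=18, a=2
  step 38: m=23, q=21, a=2
  step 39: m=19, q=26, a=1
  step 40: m=7, q=33, a=1
  step 41: m=26, q=7, a=8
  step 42: m=30, q=1, a=60
a_42 = 2*a_0 = 60, so the period closes here.
sqrt(907) = [30; 8, 1, 1, 2, 2, 1, 19, 2, 1, 2, 5, 9, 1, 5, 1, 3, 1, 3, 1, 1, 29, 1, 1, 3, 1, 3, 1, 5, 1, 9, 5, 2, 1, 2, 19, 1, 2, 2, 1, 1, 8, 60]
Period length = 42

42


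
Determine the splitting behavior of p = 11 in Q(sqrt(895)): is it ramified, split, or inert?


K = Q(sqrt(895)). Since d mod 4 = 3, disc(K) = 3580.
Check p | disc: 3580 mod 11 = 5.
p does not divide disc. Compute Legendre symbol (d/p):
4^((11-1)/2) mod 11 = 1
(d/p) = 1, so p splits: (p) = P*P' with e=1, f=1, g=2.
Therefore p is split.

split


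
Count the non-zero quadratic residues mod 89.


For prime p, the number of non-zero quadratic residues is (p-1)/2.
= (89-1)/2
= 44

44


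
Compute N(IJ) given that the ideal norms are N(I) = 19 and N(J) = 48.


N(IJ) = N(I) * N(J)
= 19 * 48
= 912

912


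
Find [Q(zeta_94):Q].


The degree equals Euler's totient phi(94).
94 = 2 * 47
phi(94) = 46

46


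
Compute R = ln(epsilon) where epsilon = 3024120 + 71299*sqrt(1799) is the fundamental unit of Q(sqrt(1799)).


epsilon = 3024120 + 71299*sqrt(1799)
= 6.0482e+06
R = ln(6.0482e+06)
= 15.6153

15.6153


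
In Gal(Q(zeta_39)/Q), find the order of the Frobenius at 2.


The Frobenius at p in Gal(Q(zeta_n)/Q) = (Z/nZ)* is the class of p, so its order is ord_39(2), the smallest k >= 1 with 2^k = 1 mod 39.
n = 39 = 3 * 13, phi(39) = 24; the order divides phi(n).
Divisors of 24: 1, 2, 3, 4, 6, 8, 12, 24
Repeated squaring mod 39: 2^1 = 2, 2^2 = 4, 2^4 = 16, 2^8 = 22, 2^16 = 16
Test divisors in increasing order:
  k=1: 2^1 = 2 mod 39
  k=2: 2^2 = 4 mod 39
  k=3: 2^3 = 4 * 2 = 8 mod 39
  k=4: 2^4 = 16 mod 39
  k=6: 2^6 = 16 * 4 = 25 mod 39
  k=8: 2^8 = 22 mod 39
  k=12: 2^12 = 22 * 16 = 1 mod 39  <- first divisor giving 1
Order = 12

12


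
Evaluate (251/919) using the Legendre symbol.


p = 919 is prime, so compute (251/919) with the reciprocity algorithm (Jacobi-symbol steps: pull out 2s via (2/n), flip via reciprocity, reduce):
  reciprocity: (251/919) -> -(919/251)
  reduce: (166/251)
  pull out 2: (2/251) = -1  (since 251 mod 8 = 3)
  reciprocity: (83/251) -> -(251/83)
  reduce: (2/83)
  pull out 2: (2/83) = -1  (since 83 mod 8 = 3)
  (1/83) = 1
Product of signs = 1
(251/919) = 1

1


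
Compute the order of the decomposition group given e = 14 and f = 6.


|D_P| = e * f
= 14 * 6
= 84

84
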